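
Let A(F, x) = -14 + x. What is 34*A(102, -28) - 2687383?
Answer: -2688811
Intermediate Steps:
34*A(102, -28) - 2687383 = 34*(-14 - 28) - 2687383 = 34*(-42) - 2687383 = -1428 - 2687383 = -2688811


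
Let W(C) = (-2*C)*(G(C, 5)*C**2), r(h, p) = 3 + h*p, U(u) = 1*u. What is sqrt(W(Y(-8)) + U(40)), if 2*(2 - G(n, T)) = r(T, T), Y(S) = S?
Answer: 2*I*sqrt(3062) ≈ 110.67*I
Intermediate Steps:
U(u) = u
G(n, T) = 1/2 - T**2/2 (G(n, T) = 2 - (3 + T*T)/2 = 2 - (3 + T**2)/2 = 2 + (-3/2 - T**2/2) = 1/2 - T**2/2)
W(C) = 24*C**3 (W(C) = (-2*C)*((1/2 - 1/2*5**2)*C**2) = (-2*C)*((1/2 - 1/2*25)*C**2) = (-2*C)*((1/2 - 25/2)*C**2) = (-2*C)*(-12*C**2) = 24*C**3)
sqrt(W(Y(-8)) + U(40)) = sqrt(24*(-8)**3 + 40) = sqrt(24*(-512) + 40) = sqrt(-12288 + 40) = sqrt(-12248) = 2*I*sqrt(3062)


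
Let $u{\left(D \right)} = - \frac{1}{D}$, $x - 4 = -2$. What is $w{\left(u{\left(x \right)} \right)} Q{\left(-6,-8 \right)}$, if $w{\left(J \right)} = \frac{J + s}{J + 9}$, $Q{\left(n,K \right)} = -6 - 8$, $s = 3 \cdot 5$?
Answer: $- \frac{406}{17} \approx -23.882$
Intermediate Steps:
$x = 2$ ($x = 4 - 2 = 2$)
$s = 15$
$Q{\left(n,K \right)} = -14$
$w{\left(J \right)} = \frac{15 + J}{9 + J}$ ($w{\left(J \right)} = \frac{J + 15}{J + 9} = \frac{15 + J}{9 + J}$)
$w{\left(u{\left(x \right)} \right)} Q{\left(-6,-8 \right)} = \frac{15 - \frac{1}{2}}{9 - \frac{1}{2}} \left(-14\right) = \frac{1}{\frac{17}{2}} \cdot \frac{29}{2} \left(-14\right) = \frac{2}{17} \cdot \frac{29}{2} \left(-14\right) = \frac{29}{17} \left(-14\right) = - \frac{406}{17}$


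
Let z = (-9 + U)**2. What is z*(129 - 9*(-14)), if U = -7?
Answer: 65280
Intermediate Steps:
z = 256 (z = (-9 - 7)**2 = (-16)**2 = 256)
z*(129 - 9*(-14)) = 256*(129 - 9*(-14)) = 256*(129 + 126) = 256*255 = 65280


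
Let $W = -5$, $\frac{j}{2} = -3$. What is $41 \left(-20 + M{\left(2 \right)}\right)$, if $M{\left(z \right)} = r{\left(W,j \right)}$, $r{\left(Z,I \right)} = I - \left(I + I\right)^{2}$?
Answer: $-6970$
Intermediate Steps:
$j = -6$ ($j = 2 \left(-3\right) = -6$)
$r{\left(Z,I \right)} = I - 4 I^{2}$ ($r{\left(Z,I \right)} = I - \left(2 I\right)^{2} = I - 4 I^{2}$)
$M{\left(z \right)} = -150$ ($M{\left(z \right)} = - 6 \left(1 - -24\right) = - 6 \left(1 + 24\right) = \left(-6\right) 25 = -150$)
$41 \left(-20 + M{\left(2 \right)}\right) = 41 \left(-20 - 150\right) = 41 \left(-170\right) = -6970$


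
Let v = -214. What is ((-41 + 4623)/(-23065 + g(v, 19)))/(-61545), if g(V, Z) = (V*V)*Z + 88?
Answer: -4582/52137662115 ≈ -8.7883e-8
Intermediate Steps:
g(V, Z) = 88 + Z*V**2 (g(V, Z) = V**2*Z + 88 = Z*V**2 + 88 = 88 + Z*V**2)
((-41 + 4623)/(-23065 + g(v, 19)))/(-61545) = ((-41 + 4623)/(-23065 + (88 + 19*(-214)**2)))/(-61545) = (4582/(-23065 + (88 + 19*45796)))*(-1/61545) = (4582/(-23065 + (88 + 870124)))*(-1/61545) = (4582/(-23065 + 870212))*(-1/61545) = (4582/847147)*(-1/61545) = -4582/52137662115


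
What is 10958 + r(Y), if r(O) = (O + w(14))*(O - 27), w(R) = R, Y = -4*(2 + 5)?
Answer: 11728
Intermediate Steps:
Y = -28 (Y = -4*7 = -28)
r(O) = (-27 + O)*(14 + O) (r(O) = (O + 14)*(O - 27) = (14 + O)*(-27 + O) = (-27 + O)*(14 + O))
10958 + r(Y) = 10958 + (-378 + (-28)**2 - 13*(-28)) = 10958 + (-378 + 784 + 364) = 10958 + 770 = 11728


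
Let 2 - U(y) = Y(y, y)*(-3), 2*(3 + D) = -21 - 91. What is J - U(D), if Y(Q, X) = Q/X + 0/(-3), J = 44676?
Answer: 44671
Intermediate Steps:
D = -59 (D = -3 + (-21 - 91)/2 = -3 + (½)*(-112) = -3 - 56 = -59)
Y(Q, X) = Q/X (Y(Q, X) = Q/X + 0*(-⅓) = Q/X + 0 = Q/X)
U(y) = 5 (U(y) = 2 - y/y*(-3) = 2 - (-3) = 2 - 1*(-3) = 2 + 3 = 5)
J - U(D) = 44676 - 1*5 = 44676 - 5 = 44671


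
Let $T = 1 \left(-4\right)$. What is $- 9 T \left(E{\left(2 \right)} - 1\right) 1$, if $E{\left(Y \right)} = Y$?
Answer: $36$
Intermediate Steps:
$T = -4$
$- 9 T \left(E{\left(2 \right)} - 1\right) 1 = \left(-9\right) \left(-4\right) \left(2 - 1\right) 1 = 36 \left(2 + \left(-3 + 2\right)\right) 1 = 36 \left(2 - 1\right) 1 = 36 \cdot 1 \cdot 1 = 36 \cdot 1 = 36$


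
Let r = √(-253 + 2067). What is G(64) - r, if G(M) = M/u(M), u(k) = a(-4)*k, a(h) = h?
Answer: -¼ - √1814 ≈ -42.841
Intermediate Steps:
u(k) = -4*k
r = √1814 ≈ 42.591
G(M) = -¼ (G(M) = M/((-4*M)) = M*(-1/(4*M)) = -¼)
G(64) - r = -¼ - √1814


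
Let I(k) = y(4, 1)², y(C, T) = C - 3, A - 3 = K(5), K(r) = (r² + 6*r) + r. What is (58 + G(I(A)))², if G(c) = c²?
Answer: 3481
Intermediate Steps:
K(r) = r² + 7*r
A = 63 (A = 3 + 5*(7 + 5) = 3 + 5*12 = 3 + 60 = 63)
y(C, T) = -3 + C
I(k) = 1 (I(k) = (-3 + 4)² = 1² = 1)
(58 + G(I(A)))² = (58 + 1²)² = (58 + 1)² = 59² = 3481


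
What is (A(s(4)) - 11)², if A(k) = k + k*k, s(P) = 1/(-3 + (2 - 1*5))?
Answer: 160801/1296 ≈ 124.07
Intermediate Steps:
s(P) = -⅙ (s(P) = 1/(-3 + (2 - 5)) = 1/(-3 - 3) = 1/(-6) = -⅙)
A(k) = k + k²
(A(s(4)) - 11)² = (-(1 - ⅙)/6 - 11)² = (-⅙*⅚ - 11)² = (-5/36 - 11)² = (-401/36)² = 160801/1296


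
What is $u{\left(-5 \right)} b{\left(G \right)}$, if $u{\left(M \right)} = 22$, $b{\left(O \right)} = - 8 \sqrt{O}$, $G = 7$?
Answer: $- 176 \sqrt{7} \approx -465.65$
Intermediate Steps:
$u{\left(-5 \right)} b{\left(G \right)} = 22 \left(- 8 \sqrt{7}\right) = - 176 \sqrt{7}$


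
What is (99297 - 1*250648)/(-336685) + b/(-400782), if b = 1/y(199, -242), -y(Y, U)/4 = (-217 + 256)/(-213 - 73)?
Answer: 21408755021/47624925060 ≈ 0.44953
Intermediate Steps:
y(Y, U) = 6/11 (y(Y, U) = -4*(-217 + 256)/(-213 - 73) = -156/(-286) = -156*(-1)/286 = -4*(-3/22) = 6/11)
b = 11/6 (b = 1/(6/11) = 11/6 ≈ 1.8333)
(99297 - 1*250648)/(-336685) + b/(-400782) = (99297 - 1*250648)/(-336685) + (11/6)/(-400782) = (99297 - 250648)*(-1/336685) + (11/6)*(-1/400782) = -151351*(-1/336685) - 11/2404692 = 8903/19805 - 11/2404692 = 21408755021/47624925060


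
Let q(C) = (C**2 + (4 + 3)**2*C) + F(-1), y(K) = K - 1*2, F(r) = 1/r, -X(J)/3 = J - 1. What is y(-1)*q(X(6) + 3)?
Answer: 1335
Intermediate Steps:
X(J) = 3 - 3*J (X(J) = -3*(J - 1) = -3*(-1 + J) = 3 - 3*J)
y(K) = -2 + K (y(K) = K - 2 = -2 + K)
q(C) = -1 + C**2 + 49*C (q(C) = (C**2 + (4 + 3)**2*C) + 1/(-1) = (C**2 + 7**2*C) - 1 = (C**2 + 49*C) - 1 = -1 + C**2 + 49*C)
y(-1)*q(X(6) + 3) = (-2 - 1)*(-1 + ((3 - 3*6) + 3)**2 + 49*((3 - 3*6) + 3)) = -3*(-1 + ((3 - 18) + 3)**2 + 49*((3 - 18) + 3)) = -3*(-1 + (-15 + 3)**2 + 49*(-15 + 3)) = -3*(-1 + (-12)**2 + 49*(-12)) = -3*(-1 + 144 - 588) = -3*(-445) = 1335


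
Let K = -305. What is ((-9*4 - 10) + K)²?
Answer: 123201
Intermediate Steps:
((-9*4 - 10) + K)² = ((-9*4 - 10) - 305)² = ((-36 - 10) - 305)² = (-46 - 305)² = (-351)² = 123201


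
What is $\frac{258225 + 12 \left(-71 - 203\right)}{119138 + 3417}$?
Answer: $\frac{254937}{122555} \approx 2.0802$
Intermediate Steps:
$\frac{258225 + 12 \left(-71 - 203\right)}{119138 + 3417} = \frac{258225 + 12 \left(-274\right)}{122555} = \left(258225 - 3288\right) \frac{1}{122555} = 254937 \cdot \frac{1}{122555} = \frac{254937}{122555}$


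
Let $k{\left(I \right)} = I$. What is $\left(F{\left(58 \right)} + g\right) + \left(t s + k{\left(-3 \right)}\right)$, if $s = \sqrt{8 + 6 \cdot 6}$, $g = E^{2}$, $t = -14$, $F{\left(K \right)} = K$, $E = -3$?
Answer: $64 - 28 \sqrt{11} \approx -28.865$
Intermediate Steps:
$g = 9$ ($g = \left(-3\right)^{2} = 9$)
$s = 2 \sqrt{11}$ ($s = \sqrt{8 + 36} = \sqrt{44} = 2 \sqrt{11} \approx 6.6332$)
$\left(F{\left(58 \right)} + g\right) + \left(t s + k{\left(-3 \right)}\right) = \left(58 + 9\right) - \left(3 + 14 \cdot 2 \sqrt{11}\right) = 67 - \left(3 + 28 \sqrt{11}\right) = 64 - 28 \sqrt{11}$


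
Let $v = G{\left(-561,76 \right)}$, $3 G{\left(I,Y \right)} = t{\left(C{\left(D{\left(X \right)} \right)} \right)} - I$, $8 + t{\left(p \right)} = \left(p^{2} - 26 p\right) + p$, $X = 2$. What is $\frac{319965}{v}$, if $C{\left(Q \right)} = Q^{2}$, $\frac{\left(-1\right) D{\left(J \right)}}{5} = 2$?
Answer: $\frac{959895}{8053} \approx 119.2$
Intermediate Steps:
$D{\left(J \right)} = -10$ ($D{\left(J \right)} = \left(-5\right) 2 = -10$)
$t{\left(p \right)} = -8 + p^{2} - 25 p$ ($t{\left(p \right)} = -8 + \left(\left(p^{2} - 26 p\right) + p\right) = -8 + \left(p^{2} - 25 p\right) = -8 + p^{2} - 25 p$)
$G{\left(I,Y \right)} = \frac{7492}{3} - \frac{I}{3}$ ($G{\left(I,Y \right)} = \frac{\left(-8 + \left(\left(-10\right)^{2}\right)^{2} - 25 \left(-10\right)^{2}\right) - I}{3} = \frac{\left(-8 + 100^{2} - 2500\right) - I}{3} = \frac{\left(-8 + 10000 - 2500\right) - I}{3} = \frac{7492 - I}{3} = \frac{7492}{3} - \frac{I}{3}$)
$v = \frac{8053}{3}$ ($v = \frac{7492}{3} - -187 = \frac{7492}{3} + 187 = \frac{8053}{3} \approx 2684.3$)
$\frac{319965}{v} = \frac{319965}{\frac{8053}{3}} = 319965 \cdot \frac{3}{8053} = \frac{959895}{8053}$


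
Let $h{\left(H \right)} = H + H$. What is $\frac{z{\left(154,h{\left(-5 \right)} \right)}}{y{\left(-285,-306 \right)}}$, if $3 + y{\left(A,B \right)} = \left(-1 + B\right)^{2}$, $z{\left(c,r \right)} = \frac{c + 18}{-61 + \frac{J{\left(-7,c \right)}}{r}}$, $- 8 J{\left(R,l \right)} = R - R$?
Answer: $- \frac{86}{2874503} \approx -2.9918 \cdot 10^{-5}$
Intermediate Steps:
$J{\left(R,l \right)} = 0$ ($J{\left(R,l \right)} = - \frac{R - R}{8} = \left(- \frac{1}{8}\right) 0 = 0$)
$h{\left(H \right)} = 2 H$
$z{\left(c,r \right)} = - \frac{18}{61} - \frac{c}{61}$ ($z{\left(c,r \right)} = \frac{c + 18}{-61 + \frac{0}{r}} = \frac{18 + c}{-61 + 0} = \frac{18 + c}{-61} = \left(18 + c\right) \left(- \frac{1}{61}\right) = - \frac{18}{61} - \frac{c}{61}$)
$y{\left(A,B \right)} = -3 + \left(-1 + B\right)^{2}$
$\frac{z{\left(154,h{\left(-5 \right)} \right)}}{y{\left(-285,-306 \right)}} = \frac{- \frac{18}{61} - \frac{154}{61}}{-3 + \left(-1 - 306\right)^{2}} = \frac{- \frac{18}{61} - \frac{154}{61}}{-3 + \left(-307\right)^{2}} = - \frac{172}{61 \left(-3 + 94249\right)} = - \frac{172}{61 \cdot 94246} = \left(- \frac{172}{61}\right) \frac{1}{94246} = - \frac{86}{2874503}$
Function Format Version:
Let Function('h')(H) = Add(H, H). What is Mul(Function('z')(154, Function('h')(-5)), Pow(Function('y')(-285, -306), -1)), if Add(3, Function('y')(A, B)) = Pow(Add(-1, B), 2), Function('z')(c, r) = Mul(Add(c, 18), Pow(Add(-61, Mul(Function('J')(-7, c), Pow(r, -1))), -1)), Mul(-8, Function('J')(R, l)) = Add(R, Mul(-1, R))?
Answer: Rational(-86, 2874503) ≈ -2.9918e-5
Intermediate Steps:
Function('J')(R, l) = 0 (Function('J')(R, l) = Mul(Rational(-1, 8), Add(R, Mul(-1, R))) = Mul(Rational(-1, 8), 0) = 0)
Function('h')(H) = Mul(2, H)
Function('z')(c, r) = Add(Rational(-18, 61), Mul(Rational(-1, 61), c)) (Function('z')(c, r) = Mul(Add(c, 18), Pow(Add(-61, Mul(0, Pow(r, -1))), -1)) = Mul(Add(18, c), Pow(Add(-61, 0), -1)) = Mul(Add(18, c), Pow(-61, -1)) = Mul(Add(18, c), Rational(-1, 61)) = Add(Rational(-18, 61), Mul(Rational(-1, 61), c)))
Function('y')(A, B) = Add(-3, Pow(Add(-1, B), 2))
Mul(Function('z')(154, Function('h')(-5)), Pow(Function('y')(-285, -306), -1)) = Mul(Add(Rational(-18, 61), Mul(Rational(-1, 61), 154)), Pow(Add(-3, Pow(Add(-1, -306), 2)), -1)) = Mul(Add(Rational(-18, 61), Rational(-154, 61)), Pow(Add(-3, Pow(-307, 2)), -1)) = Mul(Rational(-172, 61), Pow(Add(-3, 94249), -1)) = Mul(Rational(-172, 61), Pow(94246, -1)) = Mul(Rational(-172, 61), Rational(1, 94246)) = Rational(-86, 2874503)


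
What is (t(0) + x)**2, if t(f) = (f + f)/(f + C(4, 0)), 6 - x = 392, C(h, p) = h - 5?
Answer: 148996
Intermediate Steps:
C(h, p) = -5 + h
x = -386 (x = 6 - 1*392 = 6 - 392 = -386)
t(f) = 2*f/(-1 + f) (t(f) = (f + f)/(f + (-5 + 4)) = (2*f)/(f - 1) = (2*f)/(-1 + f) = 2*f/(-1 + f))
(t(0) + x)**2 = (2*0/(-1 + 0) - 386)**2 = (2*0/(-1) - 386)**2 = (2*0*(-1) - 386)**2 = (0 - 386)**2 = (-386)**2 = 148996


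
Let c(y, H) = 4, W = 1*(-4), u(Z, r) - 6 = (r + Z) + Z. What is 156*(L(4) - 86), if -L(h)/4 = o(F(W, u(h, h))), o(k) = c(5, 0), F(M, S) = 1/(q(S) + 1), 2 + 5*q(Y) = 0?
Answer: -15912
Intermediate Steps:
q(Y) = -⅖ (q(Y) = -⅖ + (⅕)*0 = -⅖ + 0 = -⅖)
u(Z, r) = 6 + r + 2*Z (u(Z, r) = 6 + ((r + Z) + Z) = 6 + ((Z + r) + Z) = 6 + (r + 2*Z) = 6 + r + 2*Z)
W = -4
F(M, S) = 5/3 (F(M, S) = 1/(-⅖ + 1) = 1/(⅗) = 5/3)
o(k) = 4
L(h) = -16 (L(h) = -4*4 = -16)
156*(L(4) - 86) = 156*(-16 - 86) = 156*(-102) = -15912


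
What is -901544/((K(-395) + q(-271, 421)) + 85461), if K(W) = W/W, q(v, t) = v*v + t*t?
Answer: -112693/42018 ≈ -2.6820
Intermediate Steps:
q(v, t) = t² + v² (q(v, t) = v² + t² = t² + v²)
K(W) = 1
-901544/((K(-395) + q(-271, 421)) + 85461) = -901544/((1 + (421² + (-271)²)) + 85461) = -901544/((1 + (177241 + 73441)) + 85461) = -901544/((1 + 250682) + 85461) = -901544/(250683 + 85461) = -901544/336144 = -901544*1/336144 = -112693/42018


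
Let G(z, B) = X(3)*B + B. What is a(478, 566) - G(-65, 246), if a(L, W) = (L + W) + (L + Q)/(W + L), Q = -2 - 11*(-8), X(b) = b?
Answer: 5267/87 ≈ 60.540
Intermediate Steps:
Q = 86 (Q = -2 + 88 = 86)
G(z, B) = 4*B (G(z, B) = 3*B + B = 4*B)
a(L, W) = L + W + (86 + L)/(L + W) (a(L, W) = (L + W) + (L + 86)/(W + L) = (L + W) + (86 + L)/(L + W) = L + W + (86 + L)/(L + W))
a(478, 566) - G(-65, 246) = (86 + 478 + 478**2 + 566**2 + 2*478*566)/(478 + 566) - 4*246 = (86 + 478 + 228484 + 320356 + 541096)/1044 - 1*984 = (1/1044)*1090500 - 984 = 90875/87 - 984 = 5267/87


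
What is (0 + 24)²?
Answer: 576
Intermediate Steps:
(0 + 24)² = 24² = 576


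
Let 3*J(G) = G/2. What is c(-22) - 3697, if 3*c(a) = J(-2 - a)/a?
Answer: -366008/99 ≈ -3697.1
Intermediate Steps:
J(G) = G/6 (J(G) = (G/2)/3 = G/6)
c(a) = (-⅓ - a/6)/(3*a) (c(a) = (((-2 - a)/6)/a)/3 = ((-⅓ - a/6)/a)/3 = (-⅓ - a/6)/(3*a))
c(-22) - 3697 = (1/18)*(-2 - 1*(-22))/(-22) - 3697 = (1/18)*(-1/22)*(-2 + 22) - 3697 = (1/18)*(-1/22)*20 - 3697 = -5/99 - 3697 = -366008/99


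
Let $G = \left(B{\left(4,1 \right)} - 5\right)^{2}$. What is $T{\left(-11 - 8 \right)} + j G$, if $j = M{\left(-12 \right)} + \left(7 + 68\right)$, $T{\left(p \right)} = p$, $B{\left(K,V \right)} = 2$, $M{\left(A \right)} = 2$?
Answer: $674$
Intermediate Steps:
$G = 9$ ($G = \left(2 - 5\right)^{2} = \left(-3\right)^{2} = 9$)
$j = 77$ ($j = 2 + \left(7 + 68\right) = 2 + 75 = 77$)
$T{\left(-11 - 8 \right)} + j G = \left(-11 - 8\right) + 77 \cdot 9 = -19 + 693 = 674$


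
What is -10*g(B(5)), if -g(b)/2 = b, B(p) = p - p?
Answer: 0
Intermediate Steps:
B(p) = 0
g(b) = -2*b
-10*g(B(5)) = -(-20)*0 = -10*0 = 0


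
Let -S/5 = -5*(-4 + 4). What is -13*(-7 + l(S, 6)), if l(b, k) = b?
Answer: 91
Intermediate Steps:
S = 0 (S = -(-25)*(-4 + 4) = -(-25)*0 = -5*0 = 0)
-13*(-7 + l(S, 6)) = -13*(-7 + 0) = -13*(-7) = 91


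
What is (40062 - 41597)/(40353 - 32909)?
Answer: -1535/7444 ≈ -0.20621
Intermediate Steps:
(40062 - 41597)/(40353 - 32909) = -1535/7444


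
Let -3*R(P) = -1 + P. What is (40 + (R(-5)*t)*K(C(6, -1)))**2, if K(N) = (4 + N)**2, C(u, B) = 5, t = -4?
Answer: 369664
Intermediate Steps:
R(P) = 1/3 - P/3 (R(P) = -(-1 + P)/3 = 1/3 - P/3)
(40 + (R(-5)*t)*K(C(6, -1)))**2 = (40 + ((1/3 - 1/3*(-5))*(-4))*(4 + 5)**2)**2 = (40 + ((1/3 + 5/3)*(-4))*9**2)**2 = (40 + (2*(-4))*81)**2 = (40 - 8*81)**2 = (40 - 648)**2 = (-608)**2 = 369664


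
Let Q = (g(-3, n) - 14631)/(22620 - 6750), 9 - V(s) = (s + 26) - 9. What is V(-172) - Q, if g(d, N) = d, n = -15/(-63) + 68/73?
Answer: 436219/2645 ≈ 164.92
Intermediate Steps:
n = 1793/1533 (n = -15*(-1/63) + 68*(1/73) = 5/21 + 68/73 = 1793/1533 ≈ 1.1696)
V(s) = -8 - s (V(s) = 9 - ((s + 26) - 9) = 9 - ((26 + s) - 9) = 9 - (17 + s) = 9 + (-17 - s) = -8 - s)
Q = -2439/2645 (Q = (-3 - 14631)/(22620 - 6750) = -14634/15870 = -14634*1/15870 = -2439/2645 ≈ -0.92212)
V(-172) - Q = (-8 - 1*(-172)) - 1*(-2439/2645) = (-8 + 172) + 2439/2645 = 164 + 2439/2645 = 436219/2645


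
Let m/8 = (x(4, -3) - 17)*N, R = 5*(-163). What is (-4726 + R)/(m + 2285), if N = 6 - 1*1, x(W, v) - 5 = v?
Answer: -5541/1685 ≈ -3.2884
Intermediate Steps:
x(W, v) = 5 + v
R = -815
N = 5 (N = 6 - 1 = 5)
m = -600 (m = 8*(((5 - 3) - 17)*5) = 8*((2 - 17)*5) = 8*(-15*5) = 8*(-75) = -600)
(-4726 + R)/(m + 2285) = (-4726 - 815)/(-600 + 2285) = -5541/1685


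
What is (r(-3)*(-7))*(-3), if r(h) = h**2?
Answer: 189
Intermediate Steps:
(r(-3)*(-7))*(-3) = ((-3)**2*(-7))*(-3) = (9*(-7))*(-3) = -63*(-3) = 189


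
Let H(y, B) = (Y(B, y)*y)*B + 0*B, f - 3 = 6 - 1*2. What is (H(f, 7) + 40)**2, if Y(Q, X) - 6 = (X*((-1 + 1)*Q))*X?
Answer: 111556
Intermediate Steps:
Y(Q, X) = 6 (Y(Q, X) = 6 + (X*((-1 + 1)*Q))*X = 6 + (X*(0*Q))*X = 6 + (X*0)*X = 6 + 0*X = 6 + 0 = 6)
f = 7 (f = 3 + (6 - 1*2) = 3 + (6 - 2) = 3 + 4 = 7)
H(y, B) = 6*B*y (H(y, B) = (6*y)*B + 0*B = 6*B*y + 0 = 6*B*y)
(H(f, 7) + 40)**2 = (6*7*7 + 40)**2 = (294 + 40)**2 = 334**2 = 111556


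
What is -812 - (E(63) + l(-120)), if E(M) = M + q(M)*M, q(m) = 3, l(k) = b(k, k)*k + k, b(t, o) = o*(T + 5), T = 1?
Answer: -87344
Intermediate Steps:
b(t, o) = 6*o (b(t, o) = o*(1 + 5) = o*6 = 6*o)
l(k) = k + 6*k**2 (l(k) = (6*k)*k + k = 6*k**2 + k = k + 6*k**2)
E(M) = 4*M (E(M) = M + 3*M = 4*M)
-812 - (E(63) + l(-120)) = -812 - (4*63 - 120*(1 + 6*(-120))) = -812 - (252 - 120*(1 - 720)) = -812 - (252 - 120*(-719)) = -812 - (252 + 86280) = -812 - 1*86532 = -812 - 86532 = -87344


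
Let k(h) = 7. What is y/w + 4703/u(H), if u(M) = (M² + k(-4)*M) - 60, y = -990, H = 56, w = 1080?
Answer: 127/289 ≈ 0.43945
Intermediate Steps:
u(M) = -60 + M² + 7*M (u(M) = (M² + 7*M) - 60 = -60 + M² + 7*M)
y/w + 4703/u(H) = -990/1080 + 4703/(-60 + 56² + 7*56) = -990*1/1080 + 4703/(-60 + 3136 + 392) = -11/12 + 4703/3468 = 127/289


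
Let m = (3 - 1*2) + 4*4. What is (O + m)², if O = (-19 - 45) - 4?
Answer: 2601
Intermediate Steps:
O = -68 (O = -64 - 4 = -68)
m = 17 (m = (3 - 2) + 16 = 1 + 16 = 17)
(O + m)² = (-68 + 17)² = (-51)² = 2601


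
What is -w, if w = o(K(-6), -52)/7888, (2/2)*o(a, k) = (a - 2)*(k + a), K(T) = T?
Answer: -1/17 ≈ -0.058824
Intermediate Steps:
o(a, k) = (-2 + a)*(a + k) (o(a, k) = (a - 2)*(k + a) = (-2 + a)*(a + k))
w = 1/17 (w = ((-6)**2 - 2*(-6) - 2*(-52) - 6*(-52))/7888 = (36 + 12 + 104 + 312)*(1/7888) = 464*(1/7888) = 1/17 ≈ 0.058824)
-w = -1*1/17 = -1/17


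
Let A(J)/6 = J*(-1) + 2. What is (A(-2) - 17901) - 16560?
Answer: -34437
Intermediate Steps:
A(J) = 12 - 6*J (A(J) = 6*(J*(-1) + 2) = 6*(-J + 2) = 6*(2 - J) = 12 - 6*J)
(A(-2) - 17901) - 16560 = ((12 - 6*(-2)) - 17901) - 16560 = ((12 + 12) - 17901) - 16560 = (24 - 17901) - 16560 = -17877 - 16560 = -34437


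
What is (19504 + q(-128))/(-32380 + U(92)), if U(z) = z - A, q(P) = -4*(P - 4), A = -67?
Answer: -20032/32221 ≈ -0.62171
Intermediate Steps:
q(P) = 16 - 4*P (q(P) = -4*(-4 + P) = 16 - 4*P)
U(z) = 67 + z (U(z) = z - 1*(-67) = z + 67 = 67 + z)
(19504 + q(-128))/(-32380 + U(92)) = (19504 + (16 - 4*(-128)))/(-32380 + (67 + 92)) = (19504 + (16 + 512))/(-32380 + 159) = (19504 + 528)/(-32221) = 20032*(-1/32221) = -20032/32221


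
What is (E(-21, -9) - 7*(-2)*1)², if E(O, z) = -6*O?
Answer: 19600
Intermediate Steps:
(E(-21, -9) - 7*(-2)*1)² = (-6*(-21) - 7*(-2)*1)² = (126 + 14*1)² = (126 + 14)² = 140² = 19600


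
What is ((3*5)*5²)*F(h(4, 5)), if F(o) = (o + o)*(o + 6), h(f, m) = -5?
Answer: -3750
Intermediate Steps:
F(o) = 2*o*(6 + o) (F(o) = (2*o)*(6 + o) = 2*o*(6 + o))
((3*5)*5²)*F(h(4, 5)) = ((3*5)*5²)*(2*(-5)*(6 - 5)) = (15*25)*(2*(-5)*1) = 375*(-10) = -3750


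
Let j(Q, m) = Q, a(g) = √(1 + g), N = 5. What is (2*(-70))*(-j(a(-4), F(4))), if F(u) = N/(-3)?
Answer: 140*I*√3 ≈ 242.49*I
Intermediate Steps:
F(u) = -5/3 (F(u) = 5/(-3) = 5*(-⅓) = -5/3)
(2*(-70))*(-j(a(-4), F(4))) = (2*(-70))*(-√(1 - 4)) = -(-140)*√(-3) = -(-140)*I*√3 = 140*I*√3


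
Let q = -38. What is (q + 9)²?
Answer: 841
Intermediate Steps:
(q + 9)² = (-38 + 9)² = (-29)² = 841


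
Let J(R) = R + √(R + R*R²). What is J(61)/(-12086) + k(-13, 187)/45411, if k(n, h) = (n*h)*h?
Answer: -5497029413/548837346 - √227042/12086 ≈ -10.055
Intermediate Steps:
k(n, h) = n*h² (k(n, h) = (h*n)*h = n*h²)
J(R) = R + √(R + R³)
J(61)/(-12086) + k(-13, 187)/45411 = (61 + √(61 + 61³))/(-12086) - 13*187²/45411 = (61 + √(61 + 226981))*(-1/12086) - 13*34969*(1/45411) = (61 + √227042)*(-1/12086) - 454597*1/45411 = (-61/12086 - √227042/12086) - 454597/45411 = -5497029413/548837346 - √227042/12086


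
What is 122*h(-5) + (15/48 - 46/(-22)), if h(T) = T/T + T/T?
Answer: 43367/176 ≈ 246.40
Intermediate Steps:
h(T) = 2 (h(T) = 1 + 1 = 2)
122*h(-5) + (15/48 - 46/(-22)) = 122*2 + (15/48 - 46/(-22)) = 244 + (15*(1/48) - 46*(-1/22)) = 244 + (5/16 + 23/11) = 244 + 423/176 = 43367/176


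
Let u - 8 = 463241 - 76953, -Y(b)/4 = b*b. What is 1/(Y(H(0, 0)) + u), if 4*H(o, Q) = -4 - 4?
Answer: 1/386280 ≈ 2.5888e-6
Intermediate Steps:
H(o, Q) = -2 (H(o, Q) = (-4 - 4)/4 = (¼)*(-8) = -2)
Y(b) = -4*b² (Y(b) = -4*b*b = -4*b²)
u = 386296 (u = 8 + (463241 - 76953) = 8 + 386288 = 386296)
1/(Y(H(0, 0)) + u) = 1/(-4*(-2)² + 386296) = 1/(-4*4 + 386296) = 1/(-16 + 386296) = 1/386280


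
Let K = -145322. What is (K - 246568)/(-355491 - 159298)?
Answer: 391890/514789 ≈ 0.76126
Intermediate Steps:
(K - 246568)/(-355491 - 159298) = (-145322 - 246568)/(-355491 - 159298) = -391890/(-514789) = -391890*(-1/514789) = 391890/514789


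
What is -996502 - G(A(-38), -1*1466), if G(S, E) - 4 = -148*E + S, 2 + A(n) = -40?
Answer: -1213432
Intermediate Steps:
A(n) = -42 (A(n) = -2 - 40 = -42)
G(S, E) = 4 + S - 148*E (G(S, E) = 4 + (-148*E + S) = 4 + (S - 148*E) = 4 + S - 148*E)
-996502 - G(A(-38), -1*1466) = -996502 - (4 - 42 - (-148)*1466) = -996502 - (4 - 42 - 148*(-1466)) = -996502 - (4 - 42 + 216968) = -996502 - 1*216930 = -996502 - 216930 = -1213432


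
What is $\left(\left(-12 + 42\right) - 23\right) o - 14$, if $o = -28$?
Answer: $-210$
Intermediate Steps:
$\left(\left(-12 + 42\right) - 23\right) o - 14 = \left(\left(-12 + 42\right) - 23\right) \left(-28\right) - 14 = \left(30 - 23\right) \left(-28\right) - 14 = 7 \left(-28\right) - 14 = -196 - 14 = -210$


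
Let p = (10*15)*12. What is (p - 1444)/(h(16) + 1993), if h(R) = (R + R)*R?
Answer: 356/2505 ≈ 0.14212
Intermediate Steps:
p = 1800 (p = 150*12 = 1800)
h(R) = 2*R**2 (h(R) = (2*R)*R = 2*R**2)
(p - 1444)/(h(16) + 1993) = (1800 - 1444)/(2*16**2 + 1993) = 356/(2*256 + 1993) = 356/(512 + 1993) = 356/2505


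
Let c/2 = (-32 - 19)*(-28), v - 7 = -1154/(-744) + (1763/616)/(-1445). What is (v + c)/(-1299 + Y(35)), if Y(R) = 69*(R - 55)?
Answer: -237130696931/221770727640 ≈ -1.0693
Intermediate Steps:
Y(R) = -3795 + 69*R (Y(R) = 69*(-55 + R) = -3795 + 69*R)
v = 707703971/82781160 (v = 7 + (-1154/(-744) + (1763/616)/(-1445)) = 7 + (-1154*(-1/744) + (1763*(1/616))*(-1/1445)) = 7 + (577/372 + (1763/616)*(-1/1445)) = 7 + (577/372 - 1763/890120) = 7 + 128235851/82781160 = 707703971/82781160 ≈ 8.5491)
c = 2856 (c = 2*((-32 - 19)*(-28)) = 2*(-51*(-28)) = 2*1428 = 2856)
(v + c)/(-1299 + Y(35)) = (707703971/82781160 + 2856)/(-1299 + (-3795 + 69*35)) = 237130696931/(82781160*(-1299 + (-3795 + 2415))) = 237130696931/(82781160*(-1299 - 1380)) = (237130696931/82781160)/(-2679) = (237130696931/82781160)*(-1/2679) = -237130696931/221770727640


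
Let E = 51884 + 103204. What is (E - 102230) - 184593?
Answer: -131735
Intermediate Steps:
E = 155088
(E - 102230) - 184593 = (155088 - 102230) - 184593 = 52858 - 184593 = -131735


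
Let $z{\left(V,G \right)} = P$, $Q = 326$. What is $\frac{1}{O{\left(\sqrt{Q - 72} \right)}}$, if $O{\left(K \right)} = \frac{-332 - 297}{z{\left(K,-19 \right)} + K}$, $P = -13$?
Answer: $\frac{13}{629} - \frac{\sqrt{254}}{629} \approx -0.0046699$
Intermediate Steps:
$z{\left(V,G \right)} = -13$
$O{\left(K \right)} = - \frac{629}{-13 + K}$ ($O{\left(K \right)} = \frac{-332 - 297}{-13 + K} = - \frac{629}{-13 + K}$)
$\frac{1}{O{\left(\sqrt{Q - 72} \right)}} = \frac{1}{\left(-629\right) \frac{1}{-13 + \sqrt{326 - 72}}} = \frac{1}{\left(-629\right) \frac{1}{-13 + \sqrt{254}}} = \frac{13}{629} - \frac{\sqrt{254}}{629}$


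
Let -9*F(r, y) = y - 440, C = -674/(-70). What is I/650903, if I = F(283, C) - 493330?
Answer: -51794629/68344815 ≈ -0.75784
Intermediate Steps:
C = 337/35 (C = -674*(-1/70) = 337/35 ≈ 9.6286)
F(r, y) = 440/9 - y/9 (F(r, y) = -(y - 440)/9 = -(-440 + y)/9 = 440/9 - y/9)
I = -51794629/105 (I = (440/9 - ⅑*337/35) - 493330 = (440/9 - 337/315) - 493330 = 5021/105 - 493330 = -51794629/105 ≈ -4.9328e+5)
I/650903 = -51794629/105/650903 = -51794629/105*1/650903 = -51794629/68344815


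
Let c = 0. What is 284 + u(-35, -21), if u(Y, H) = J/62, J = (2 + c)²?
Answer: 8806/31 ≈ 284.06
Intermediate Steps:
J = 4 (J = (2 + 0)² = 2² = 4)
u(Y, H) = 2/31 (u(Y, H) = 4/62 = 4*(1/62) = 2/31)
284 + u(-35, -21) = 284 + 2/31 = 8806/31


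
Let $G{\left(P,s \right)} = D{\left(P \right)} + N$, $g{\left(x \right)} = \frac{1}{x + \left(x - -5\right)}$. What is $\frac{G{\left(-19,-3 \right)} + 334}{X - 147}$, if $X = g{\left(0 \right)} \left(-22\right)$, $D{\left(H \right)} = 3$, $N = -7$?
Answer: $- \frac{1650}{757} \approx -2.1797$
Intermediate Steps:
$g{\left(x \right)} = \frac{1}{5 + 2 x}$ ($g{\left(x \right)} = \frac{1}{x + \left(x + 5\right)} = \frac{1}{x + \left(5 + x\right)} = \frac{1}{5 + 2 x}$)
$G{\left(P,s \right)} = -4$ ($G{\left(P,s \right)} = 3 - 7 = -4$)
$X = - \frac{22}{5}$ ($X = \frac{1}{5 + 2 \cdot 0} \left(-22\right) = \frac{1}{5 + 0} \left(-22\right) = \frac{1}{5} \left(-22\right) = - \frac{22}{5} \approx -4.4$)
$\frac{G{\left(-19,-3 \right)} + 334}{X - 147} = \frac{-4 + 334}{- \frac{22}{5} - 147} = \frac{330}{- \frac{757}{5}} = 330 \left(- \frac{5}{757}\right) = - \frac{1650}{757}$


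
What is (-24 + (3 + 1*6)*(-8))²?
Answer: 9216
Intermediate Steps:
(-24 + (3 + 1*6)*(-8))² = (-24 + (3 + 6)*(-8))² = (-24 + 9*(-8))² = (-24 - 72)² = (-96)² = 9216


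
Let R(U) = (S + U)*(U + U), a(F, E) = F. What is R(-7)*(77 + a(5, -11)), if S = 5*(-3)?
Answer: 25256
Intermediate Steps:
S = -15
R(U) = 2*U*(-15 + U) (R(U) = (-15 + U)*(U + U) = (-15 + U)*(2*U) = 2*U*(-15 + U))
R(-7)*(77 + a(5, -11)) = (2*(-7)*(-15 - 7))*(77 + 5) = (2*(-7)*(-22))*82 = 308*82 = 25256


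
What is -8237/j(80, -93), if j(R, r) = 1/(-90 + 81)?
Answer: 74133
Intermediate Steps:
j(R, r) = -⅑ (j(R, r) = 1/(-9) = -⅑)
-8237/j(80, -93) = -8237/(-⅑) = -8237*(-9) = 74133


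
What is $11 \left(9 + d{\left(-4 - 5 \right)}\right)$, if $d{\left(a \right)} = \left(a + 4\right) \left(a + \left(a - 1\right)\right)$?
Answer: $1144$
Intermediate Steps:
$d{\left(a \right)} = \left(-1 + 2 a\right) \left(4 + a\right)$ ($d{\left(a \right)} = \left(4 + a\right) \left(a + \left(-1 + a\right)\right) = \left(4 + a\right) \left(-1 + 2 a\right) = \left(-1 + 2 a\right) \left(4 + a\right)$)
$11 \left(9 + d{\left(-4 - 5 \right)}\right) = 11 \left(9 + \left(-4 + 2 \left(-4 - 5\right)^{2} + 7 \left(-4 - 5\right)\right)\right) = 11 \left(9 + \left(-4 + 2 \left(-9\right)^{2} + 7 \left(-9\right)\right)\right) = 11 \left(9 - -95\right) = 11 \left(9 + 95\right) = 11 \cdot 104 = 1144$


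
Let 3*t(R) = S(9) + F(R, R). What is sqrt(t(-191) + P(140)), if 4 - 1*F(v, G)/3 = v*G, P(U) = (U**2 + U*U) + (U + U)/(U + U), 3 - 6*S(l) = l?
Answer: sqrt(24513)/3 ≈ 52.189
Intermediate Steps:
S(l) = 1/2 - l/6
P(U) = 1 + 2*U**2 (P(U) = (U**2 + U**2) + (2*U)/((2*U)) = 2*U**2 + (2*U)*(1/(2*U)) = 2*U**2 + 1 = 1 + 2*U**2)
F(v, G) = 12 - 3*G*v (F(v, G) = 12 - 3*v*G = 12 - 3*G*v)
t(R) = 11/3 - R**2 (t(R) = ((1/2 - 1/6*9) + (12 - 3*R*R))/3 = ((1/2 - 3/2) + (12 - 3*R**2))/3 = (-1 + (12 - 3*R**2))/3 = (11 - 3*R**2)/3 = 11/3 - R**2)
sqrt(t(-191) + P(140)) = sqrt((11/3 - 1*(-191)**2) + (1 + 2*140**2)) = sqrt((11/3 - 1*36481) + (1 + 2*19600)) = sqrt((11/3 - 36481) + (1 + 39200)) = sqrt(-109432/3 + 39201) = sqrt(8171/3) = sqrt(24513)/3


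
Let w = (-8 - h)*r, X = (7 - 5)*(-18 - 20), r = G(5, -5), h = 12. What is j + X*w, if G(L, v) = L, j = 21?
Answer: 7621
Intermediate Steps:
r = 5
X = -76 (X = 2*(-38) = -76)
w = -100 (w = (-8 - 1*12)*5 = (-8 - 12)*5 = -20*5 = -100)
j + X*w = 21 - 76*(-100) = 21 + 7600 = 7621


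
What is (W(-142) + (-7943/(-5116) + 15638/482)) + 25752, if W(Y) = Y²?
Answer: 56654323963/1232956 ≈ 45950.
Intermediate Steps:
(W(-142) + (-7943/(-5116) + 15638/482)) + 25752 = ((-142)² + (-7943/(-5116) + 15638/482)) + 25752 = (20164 + (-7943*(-1/5116) + 15638*(1/482))) + 25752 = (20164 + (7943/5116 + 7819/241)) + 25752 = (20164 + 41916267/1232956) + 25752 = 24903241051/1232956 + 25752 = 56654323963/1232956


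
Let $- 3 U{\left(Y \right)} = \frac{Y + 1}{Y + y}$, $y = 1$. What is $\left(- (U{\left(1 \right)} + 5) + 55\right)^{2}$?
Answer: $\frac{22801}{9} \approx 2533.4$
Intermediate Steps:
$U{\left(Y \right)} = - \frac{1}{3}$ ($U{\left(Y \right)} = - \frac{\left(Y + 1\right) \frac{1}{Y + 1}}{3} = - \frac{\left(1 + Y\right) \frac{1}{1 + Y}}{3} = \left(- \frac{1}{3}\right) 1 = - \frac{1}{3}$)
$\left(- (U{\left(1 \right)} + 5) + 55\right)^{2} = \left(- (- \frac{1}{3} + 5) + 55\right)^{2} = \left(\left(-1\right) \frac{14}{3} + 55\right)^{2} = \left(- \frac{14}{3} + 55\right)^{2} = \left(\frac{151}{3}\right)^{2} = \frac{22801}{9}$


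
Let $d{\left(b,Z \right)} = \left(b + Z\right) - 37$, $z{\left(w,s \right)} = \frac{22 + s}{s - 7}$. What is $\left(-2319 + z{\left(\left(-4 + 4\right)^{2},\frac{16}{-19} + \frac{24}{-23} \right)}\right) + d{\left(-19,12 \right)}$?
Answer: $- \frac{9184319}{3883} \approx -2365.3$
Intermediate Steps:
$z{\left(w,s \right)} = \frac{22 + s}{-7 + s}$
$d{\left(b,Z \right)} = -37 + Z + b$ ($d{\left(b,Z \right)} = \left(Z + b\right) - 37 = -37 + Z + b$)
$\left(-2319 + z{\left(\left(-4 + 4\right)^{2},\frac{16}{-19} + \frac{24}{-23} \right)}\right) + d{\left(-19,12 \right)} = \left(-2319 + \frac{22 + \left(\frac{16}{-19} + \frac{24}{-23}\right)}{-7 + \left(\frac{16}{-19} + \frac{24}{-23}\right)}\right) - 44 = \left(-2319 + \frac{22 + \left(16 \left(- \frac{1}{19}\right) + 24 \left(- \frac{1}{23}\right)\right)}{-7 + \left(16 \left(- \frac{1}{19}\right) + 24 \left(- \frac{1}{23}\right)\right)}\right) - 44 = \left(-2319 + \frac{22 - \frac{824}{437}}{-7 - \frac{824}{437}}\right) - 44 = \left(-2319 + \frac{1}{- \frac{3883}{437}} \cdot \frac{8790}{437}\right) - 44 = \left(-2319 - \frac{8790}{3883}\right) - 44 = - \frac{9013467}{3883} - 44 = - \frac{9184319}{3883}$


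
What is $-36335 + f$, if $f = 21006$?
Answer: $-15329$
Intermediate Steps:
$-36335 + f = -36335 + 21006 = -15329$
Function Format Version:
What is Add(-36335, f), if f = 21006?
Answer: -15329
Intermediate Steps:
Add(-36335, f) = Add(-36335, 21006) = -15329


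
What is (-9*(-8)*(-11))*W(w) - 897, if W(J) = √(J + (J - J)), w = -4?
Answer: -897 - 1584*I ≈ -897.0 - 1584.0*I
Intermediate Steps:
W(J) = √J (W(J) = √(J + 0) = √J)
(-9*(-8)*(-11))*W(w) - 897 = (-9*(-8)*(-11))*√(-4) - 897 = (72*(-11))*(2*I) - 897 = -1584*I - 897 = -897 - 1584*I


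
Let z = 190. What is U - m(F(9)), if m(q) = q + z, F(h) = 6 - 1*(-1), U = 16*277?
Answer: 4235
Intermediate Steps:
U = 4432
F(h) = 7 (F(h) = 6 + 1 = 7)
m(q) = 190 + q (m(q) = q + 190 = 190 + q)
U - m(F(9)) = 4432 - (190 + 7) = 4432 - 1*197 = 4432 - 197 = 4235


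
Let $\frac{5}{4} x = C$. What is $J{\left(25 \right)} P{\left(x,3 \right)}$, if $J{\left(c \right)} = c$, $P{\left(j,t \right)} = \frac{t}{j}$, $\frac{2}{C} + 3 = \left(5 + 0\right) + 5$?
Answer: $\frac{2625}{8} \approx 328.13$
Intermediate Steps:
$C = \frac{2}{7}$ ($C = \frac{2}{-3 + \left(\left(5 + 0\right) + 5\right)} = \frac{2}{-3 + \left(5 + 5\right)} = \frac{2}{-3 + 10} = \frac{2}{7} \approx 0.28571$)
$x = \frac{8}{35}$ ($x = \frac{4}{5} \cdot \frac{2}{7} = \frac{8}{35} \approx 0.22857$)
$J{\left(25 \right)} P{\left(x,3 \right)} = 25 \frac{3}{\frac{8}{35}} = 25 \cdot 3 \cdot \frac{35}{8} = 25 \cdot \frac{105}{8} = \frac{2625}{8}$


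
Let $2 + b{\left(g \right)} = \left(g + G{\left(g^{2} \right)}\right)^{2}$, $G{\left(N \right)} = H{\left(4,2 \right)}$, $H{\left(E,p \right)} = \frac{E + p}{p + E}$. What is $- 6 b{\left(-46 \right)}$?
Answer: $-12138$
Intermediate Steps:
$H{\left(E,p \right)} = 1$ ($H{\left(E,p \right)} = \frac{E + p}{E + p} = 1$)
$G{\left(N \right)} = 1$
$b{\left(g \right)} = -2 + \left(1 + g\right)^{2}$ ($b{\left(g \right)} = -2 + \left(g + 1\right)^{2} = -2 + \left(1 + g\right)^{2}$)
$- 6 b{\left(-46 \right)} = - 6 \left(-2 + \left(1 - 46\right)^{2}\right) = - 6 \left(-2 + \left(-45\right)^{2}\right) = - 6 \left(-2 + 2025\right) = \left(-6\right) 2023 = -12138$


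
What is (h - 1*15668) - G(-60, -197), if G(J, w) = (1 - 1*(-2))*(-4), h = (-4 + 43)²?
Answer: -14135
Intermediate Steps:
h = 1521 (h = 39² = 1521)
G(J, w) = -12 (G(J, w) = (1 + 2)*(-4) = 3*(-4) = -12)
(h - 1*15668) - G(-60, -197) = (1521 - 1*15668) - 1*(-12) = (1521 - 15668) + 12 = -14147 + 12 = -14135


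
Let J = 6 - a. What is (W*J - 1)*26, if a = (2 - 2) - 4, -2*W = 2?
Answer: -286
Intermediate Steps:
W = -1 (W = -½*2 = -1)
a = -4 (a = 0 - 4 = -4)
J = 10 (J = 6 - 1*(-4) = 6 + 4 = 10)
(W*J - 1)*26 = (-1*10 - 1)*26 = (-10 - 1)*26 = -11*26 = -286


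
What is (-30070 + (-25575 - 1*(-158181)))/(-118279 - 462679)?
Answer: -7324/41497 ≈ -0.17649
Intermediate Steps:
(-30070 + (-25575 - 1*(-158181)))/(-118279 - 462679) = (-30070 + (-25575 + 158181))/(-580958) = (-30070 + 132606)*(-1/580958) = 102536*(-1/580958) = -7324/41497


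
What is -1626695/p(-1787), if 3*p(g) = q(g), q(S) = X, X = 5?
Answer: -976017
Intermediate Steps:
q(S) = 5
p(g) = 5/3 (p(g) = (⅓)*5 = 5/3)
-1626695/p(-1787) = -1626695/5/3 = -1626695*⅗ = -976017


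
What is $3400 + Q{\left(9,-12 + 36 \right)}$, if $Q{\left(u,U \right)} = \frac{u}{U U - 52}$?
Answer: $\frac{1781609}{524} \approx 3400.0$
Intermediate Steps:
$Q{\left(u,U \right)} = \frac{u}{-52 + U^{2}}$ ($Q{\left(u,U \right)} = \frac{u}{U^{2} - 52} = \frac{u}{-52 + U^{2}}$)
$3400 + Q{\left(9,-12 + 36 \right)} = 3400 + \frac{9}{-52 + \left(-12 + 36\right)^{2}} = 3400 + \frac{9}{-52 + 24^{2}} = 3400 + \frac{9}{-52 + 576} = 3400 + \frac{9}{524} = \frac{1781609}{524}$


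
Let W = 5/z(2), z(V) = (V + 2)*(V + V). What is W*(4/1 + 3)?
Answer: 35/16 ≈ 2.1875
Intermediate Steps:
z(V) = 2*V*(2 + V) (z(V) = (2 + V)*(2*V) = 2*V*(2 + V))
W = 5/16 (W = 5/((2*2*(2 + 2))) = 5/((2*2*4)) = 5/16 ≈ 0.31250)
W*(4/1 + 3) = 5*(4/1 + 3)/16 = 5*(1*4 + 3)/16 = 5*(4 + 3)/16 = (5/16)*7 = 35/16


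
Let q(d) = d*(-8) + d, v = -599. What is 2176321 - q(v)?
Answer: 2172128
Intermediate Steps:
q(d) = -7*d (q(d) = -8*d + d = -7*d)
2176321 - q(v) = 2176321 - (-7)*(-599) = 2176321 - 1*4193 = 2176321 - 4193 = 2172128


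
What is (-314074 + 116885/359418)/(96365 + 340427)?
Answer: -112883732047/156990907056 ≈ -0.71905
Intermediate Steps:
(-314074 + 116885/359418)/(96365 + 340427) = (-314074 + 116885*(1/359418))/436792 = (-314074 + 116885/359418)*(1/436792) = -112883732047/359418*1/436792 = -112883732047/156990907056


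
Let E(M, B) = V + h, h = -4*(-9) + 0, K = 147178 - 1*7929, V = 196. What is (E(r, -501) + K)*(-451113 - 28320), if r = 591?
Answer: -66871794273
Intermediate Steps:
K = 139249 (K = 147178 - 7929 = 139249)
h = 36 (h = 36 + 0 = 36)
E(M, B) = 232 (E(M, B) = 196 + 36 = 232)
(E(r, -501) + K)*(-451113 - 28320) = (232 + 139249)*(-451113 - 28320) = 139481*(-479433) = -66871794273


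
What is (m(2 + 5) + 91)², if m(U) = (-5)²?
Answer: 13456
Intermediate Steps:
m(U) = 25
(m(2 + 5) + 91)² = (25 + 91)² = 116² = 13456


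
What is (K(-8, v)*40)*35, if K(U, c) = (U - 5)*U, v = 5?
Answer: 145600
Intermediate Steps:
K(U, c) = U*(-5 + U) (K(U, c) = (-5 + U)*U = U*(-5 + U))
(K(-8, v)*40)*35 = (-8*(-5 - 8)*40)*35 = (-8*(-13)*40)*35 = (104*40)*35 = 4160*35 = 145600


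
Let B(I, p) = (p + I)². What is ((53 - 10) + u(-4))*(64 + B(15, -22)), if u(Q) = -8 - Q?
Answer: 4407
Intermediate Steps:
B(I, p) = (I + p)²
((53 - 10) + u(-4))*(64 + B(15, -22)) = ((53 - 10) + (-8 - 1*(-4)))*(64 + (15 - 22)²) = (43 + (-8 + 4))*(64 + (-7)²) = (43 - 4)*(64 + 49) = 39*113 = 4407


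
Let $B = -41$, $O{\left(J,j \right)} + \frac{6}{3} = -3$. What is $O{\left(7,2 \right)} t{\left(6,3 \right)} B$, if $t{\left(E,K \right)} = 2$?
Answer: $410$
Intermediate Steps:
$O{\left(J,j \right)} = -5$ ($O{\left(J,j \right)} = -2 - 3 = -5$)
$O{\left(7,2 \right)} t{\left(6,3 \right)} B = \left(-5\right) 2 \left(-41\right) = \left(-10\right) \left(-41\right) = 410$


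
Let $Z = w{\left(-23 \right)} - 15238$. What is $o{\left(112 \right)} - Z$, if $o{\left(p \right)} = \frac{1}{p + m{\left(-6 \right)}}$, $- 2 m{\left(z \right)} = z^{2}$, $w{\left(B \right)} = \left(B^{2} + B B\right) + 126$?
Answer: $\frac{1321077}{94} \approx 14054.0$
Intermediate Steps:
$w{\left(B \right)} = 126 + 2 B^{2}$ ($w{\left(B \right)} = \left(B^{2} + B^{2}\right) + 126 = 2 B^{2} + 126 = 126 + 2 B^{2}$)
$Z = -14054$ ($Z = \left(126 + 2 \left(-23\right)^{2}\right) - 15238 = \left(126 + 2 \cdot 529\right) - 15238 = \left(126 + 1058\right) - 15238 = 1184 - 15238 = -14054$)
$m{\left(z \right)} = - \frac{z^{2}}{2}$
$o{\left(p \right)} = \frac{1}{-18 + p}$ ($o{\left(p \right)} = \frac{1}{p - \frac{\left(-6\right)^{2}}{2}} = \frac{1}{p - 18} = \frac{1}{-18 + p}$)
$o{\left(112 \right)} - Z = \frac{1}{-18 + 112} - -14054 = \frac{1}{94} + 14054 = \frac{1321077}{94}$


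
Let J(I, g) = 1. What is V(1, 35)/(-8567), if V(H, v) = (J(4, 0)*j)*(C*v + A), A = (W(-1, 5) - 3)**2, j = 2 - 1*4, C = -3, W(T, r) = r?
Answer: -202/8567 ≈ -0.023579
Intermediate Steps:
j = -2 (j = 2 - 4 = -2)
A = 4 (A = (5 - 3)**2 = 2**2 = 4)
V(H, v) = -8 + 6*v (V(H, v) = (1*(-2))*(-3*v + 4) = -2*(4 - 3*v) = -8 + 6*v)
V(1, 35)/(-8567) = (-8 + 6*35)/(-8567) = (-8 + 210)*(-1/8567) = 202*(-1/8567) = -202/8567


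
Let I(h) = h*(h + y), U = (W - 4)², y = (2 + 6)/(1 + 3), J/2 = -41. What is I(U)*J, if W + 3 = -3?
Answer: -836400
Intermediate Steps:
J = -82 (J = 2*(-41) = -82)
W = -6 (W = -3 - 3 = -6)
y = 2 (y = 8/4 = 8*(¼) = 2)
U = 100 (U = (-6 - 4)² = (-10)² = 100)
I(h) = h*(2 + h) (I(h) = h*(h + 2) = h*(2 + h))
I(U)*J = (100*(2 + 100))*(-82) = (100*102)*(-82) = 10200*(-82) = -836400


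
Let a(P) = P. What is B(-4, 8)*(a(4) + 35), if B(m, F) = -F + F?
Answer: 0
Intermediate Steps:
B(m, F) = 0
B(-4, 8)*(a(4) + 35) = 0*(4 + 35) = 0*39 = 0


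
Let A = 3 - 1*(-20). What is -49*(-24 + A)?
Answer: 49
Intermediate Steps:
A = 23 (A = 3 + 20 = 23)
-49*(-24 + A) = -49*(-24 + 23) = -49*(-1) = 49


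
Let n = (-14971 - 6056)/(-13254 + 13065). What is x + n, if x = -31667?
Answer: -1988012/63 ≈ -31556.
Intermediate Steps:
n = 7009/63 (n = -21027/(-189) = -21027*(-1/189) = 7009/63 ≈ 111.25)
x + n = -31667 + 7009/63 = -1988012/63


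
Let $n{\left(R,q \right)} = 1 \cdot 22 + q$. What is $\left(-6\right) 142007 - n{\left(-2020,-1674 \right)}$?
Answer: $-850390$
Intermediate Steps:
$n{\left(R,q \right)} = 22 + q$
$\left(-6\right) 142007 - n{\left(-2020,-1674 \right)} = \left(-6\right) 142007 - \left(22 - 1674\right) = -852042 - -1652 = -852042 + 1652 = -850390$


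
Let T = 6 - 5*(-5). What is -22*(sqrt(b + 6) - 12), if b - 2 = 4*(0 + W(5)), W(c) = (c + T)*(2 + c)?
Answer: 264 - 44*sqrt(254) ≈ -437.24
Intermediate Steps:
T = 31 (T = 6 + 25 = 31)
W(c) = (2 + c)*(31 + c) (W(c) = (c + 31)*(2 + c) = (31 + c)*(2 + c) = (2 + c)*(31 + c))
b = 1010 (b = 2 + 4*(0 + (62 + 5**2 + 33*5)) = 2 + 4*(0 + (62 + 25 + 165)) = 2 + 4*(0 + 252) = 2 + 4*252 = 2 + 1008 = 1010)
-22*(sqrt(b + 6) - 12) = -22*(sqrt(1010 + 6) - 12) = -22*(sqrt(1016) - 12) = -22*(2*sqrt(254) - 12) = -22*(-12 + 2*sqrt(254)) = 264 - 44*sqrt(254)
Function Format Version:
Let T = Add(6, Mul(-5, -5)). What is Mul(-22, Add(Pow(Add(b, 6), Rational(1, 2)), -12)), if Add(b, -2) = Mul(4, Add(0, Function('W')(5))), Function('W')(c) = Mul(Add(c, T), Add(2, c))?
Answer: Add(264, Mul(-44, Pow(254, Rational(1, 2)))) ≈ -437.24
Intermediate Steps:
T = 31 (T = Add(6, 25) = 31)
Function('W')(c) = Mul(Add(2, c), Add(31, c)) (Function('W')(c) = Mul(Add(c, 31), Add(2, c)) = Mul(Add(31, c), Add(2, c)) = Mul(Add(2, c), Add(31, c)))
b = 1010 (b = Add(2, Mul(4, Add(0, Add(62, Pow(5, 2), Mul(33, 5))))) = Add(2, Mul(4, Add(0, Add(62, 25, 165)))) = Add(2, Mul(4, Add(0, 252))) = Add(2, Mul(4, 252)) = Add(2, 1008) = 1010)
Mul(-22, Add(Pow(Add(b, 6), Rational(1, 2)), -12)) = Mul(-22, Add(Pow(Add(1010, 6), Rational(1, 2)), -12)) = Mul(-22, Add(Pow(1016, Rational(1, 2)), -12)) = Mul(-22, Add(Mul(2, Pow(254, Rational(1, 2))), -12)) = Mul(-22, Add(-12, Mul(2, Pow(254, Rational(1, 2))))) = Add(264, Mul(-44, Pow(254, Rational(1, 2))))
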